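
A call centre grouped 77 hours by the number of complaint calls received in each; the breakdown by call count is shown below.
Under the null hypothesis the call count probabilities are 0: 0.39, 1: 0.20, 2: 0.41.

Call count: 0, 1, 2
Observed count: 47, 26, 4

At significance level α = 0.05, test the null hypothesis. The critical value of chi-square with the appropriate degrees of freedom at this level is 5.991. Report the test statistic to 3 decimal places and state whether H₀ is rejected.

40.963; reject

Expected counts E_i = n·p_i: 77×0.39 = 30.03, 77×0.20 = 15.4, 77×0.41 = 31.57.
0: (47 − 30.03)²/30.03 = 287.9809/30.03 = 9.5898
1: (26 − 15.4)²/15.4 = 112.36/15.4 = 7.2961
2: (4 − 31.57)²/31.57 = 760.1049/31.57 = 24.0768
Sum = 40.963
df = 2. Since 40.963 > 5.991, we reject H₀.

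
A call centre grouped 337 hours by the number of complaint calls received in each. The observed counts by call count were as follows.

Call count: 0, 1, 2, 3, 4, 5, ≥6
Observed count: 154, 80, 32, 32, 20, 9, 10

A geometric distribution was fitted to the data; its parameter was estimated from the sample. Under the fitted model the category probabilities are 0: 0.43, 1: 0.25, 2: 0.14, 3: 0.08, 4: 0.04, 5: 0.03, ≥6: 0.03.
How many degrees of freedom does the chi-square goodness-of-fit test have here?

There are k = 7 categories and 1 parameter estimated from the data, so df = 7 − 1 − 1 = 5.

5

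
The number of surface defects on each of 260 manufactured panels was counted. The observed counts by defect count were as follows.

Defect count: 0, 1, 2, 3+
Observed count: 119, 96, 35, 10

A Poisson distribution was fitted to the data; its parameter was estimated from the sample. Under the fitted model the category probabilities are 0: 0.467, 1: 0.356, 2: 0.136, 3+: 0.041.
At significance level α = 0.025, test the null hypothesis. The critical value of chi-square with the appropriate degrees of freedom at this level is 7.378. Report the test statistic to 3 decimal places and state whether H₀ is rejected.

0.221; do not reject

Expected counts E_i = n·p_i: 260×0.467 = 121.42, 260×0.356 = 92.56, 260×0.136 = 35.36, 260×0.041 = 10.66.
0: (119 − 121.42)²/121.42 = 5.8564/121.42 = 0.0482
1: (96 − 92.56)²/92.56 = 11.8336/92.56 = 0.1278
2: (35 − 35.36)²/35.36 = 0.1296/35.36 = 0.0037
3+: (10 − 10.66)²/10.66 = 0.4356/10.66 = 0.0409
Sum = 0.221
df = 2. Since 0.221 < 7.378, we do not reject H₀.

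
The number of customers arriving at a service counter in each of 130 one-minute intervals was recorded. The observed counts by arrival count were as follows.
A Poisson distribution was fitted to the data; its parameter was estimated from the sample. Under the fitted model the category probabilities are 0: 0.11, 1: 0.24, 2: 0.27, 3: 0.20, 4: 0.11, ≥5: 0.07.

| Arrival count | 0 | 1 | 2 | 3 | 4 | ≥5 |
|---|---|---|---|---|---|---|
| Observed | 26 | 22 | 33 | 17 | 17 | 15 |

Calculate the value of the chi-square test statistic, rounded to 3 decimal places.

Expected counts E_i = n·p_i: 130×0.11 = 14.3, 130×0.24 = 31.2, 130×0.27 = 35.1, 130×0.20 = 26, 130×0.11 = 14.3, 130×0.07 = 9.1.
χ² = (26−14.3)²/14.3 + (22−31.2)²/31.2 + (33−35.1)²/35.1 + (17−26)²/26 + (17−14.3)²/14.3 + (15−9.1)²/9.1
   = 9.5727 + 2.7128 + 0.1256 + 3.1154 + 0.5098 + 3.8253
Sum = 19.862

19.862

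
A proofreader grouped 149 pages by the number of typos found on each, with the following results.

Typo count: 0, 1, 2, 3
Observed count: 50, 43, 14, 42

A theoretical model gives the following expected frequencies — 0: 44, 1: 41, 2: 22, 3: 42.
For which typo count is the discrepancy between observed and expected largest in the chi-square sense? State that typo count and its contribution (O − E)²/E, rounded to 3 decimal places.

0: (50 − 44)²/44 = 36/44 = 0.8182
1: (43 − 41)²/41 = 4/41 = 0.0976
2: (14 − 22)²/22 = 64/22 = 2.9091
3: (42 − 42)²/42 = 0/42 = 0.0000
The largest term is for 2: 2.909.

2, 2.909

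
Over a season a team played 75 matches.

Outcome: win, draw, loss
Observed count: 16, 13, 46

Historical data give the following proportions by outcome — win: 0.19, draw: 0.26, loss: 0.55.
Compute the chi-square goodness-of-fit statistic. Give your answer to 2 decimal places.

Expected counts E_i = n·p_i: 75×0.19 = 14.25, 75×0.26 = 19.5, 75×0.55 = 41.25.
cat         O        E   (O−E)²/E
win        16    14.25      0.215
draw       13     19.5      2.167
loss       46    41.25      0.547
Sum = 2.93

2.93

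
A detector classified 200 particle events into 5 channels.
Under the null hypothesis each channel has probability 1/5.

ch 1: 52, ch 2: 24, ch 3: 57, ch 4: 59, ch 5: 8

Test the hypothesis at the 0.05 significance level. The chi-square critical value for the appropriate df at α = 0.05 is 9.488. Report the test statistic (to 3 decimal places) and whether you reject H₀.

Expected count for each of the 5 categories: 200/5 = 40.
ch 1: (52 − 40)²/40 = 144/40 = 3.6000
ch 2: (24 − 40)²/40 = 256/40 = 6.4000
ch 3: (57 − 40)²/40 = 289/40 = 7.2250
ch 4: (59 − 40)²/40 = 361/40 = 9.0250
ch 5: (8 − 40)²/40 = 1024/40 = 25.6000
Sum = 51.850
df = 4. Since 51.850 > 9.488, we reject H₀.

51.850; reject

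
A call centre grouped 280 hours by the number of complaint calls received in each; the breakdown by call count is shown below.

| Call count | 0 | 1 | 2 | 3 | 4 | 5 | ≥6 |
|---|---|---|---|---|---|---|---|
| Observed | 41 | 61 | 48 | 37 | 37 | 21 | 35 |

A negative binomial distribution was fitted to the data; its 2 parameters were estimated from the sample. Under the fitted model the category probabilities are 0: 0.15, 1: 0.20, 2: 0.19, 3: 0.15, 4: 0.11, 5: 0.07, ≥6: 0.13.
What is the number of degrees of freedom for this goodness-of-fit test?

There are k = 7 categories and 2 parameters estimated from the data, so df = 7 − 1 − 2 = 4.

4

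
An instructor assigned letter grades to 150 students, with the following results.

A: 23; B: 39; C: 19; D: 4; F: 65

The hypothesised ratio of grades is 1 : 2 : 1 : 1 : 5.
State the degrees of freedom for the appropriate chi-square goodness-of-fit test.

There are k = 5 categories and no parameters were estimated from the data, so df = 5 − 1 = 4.

4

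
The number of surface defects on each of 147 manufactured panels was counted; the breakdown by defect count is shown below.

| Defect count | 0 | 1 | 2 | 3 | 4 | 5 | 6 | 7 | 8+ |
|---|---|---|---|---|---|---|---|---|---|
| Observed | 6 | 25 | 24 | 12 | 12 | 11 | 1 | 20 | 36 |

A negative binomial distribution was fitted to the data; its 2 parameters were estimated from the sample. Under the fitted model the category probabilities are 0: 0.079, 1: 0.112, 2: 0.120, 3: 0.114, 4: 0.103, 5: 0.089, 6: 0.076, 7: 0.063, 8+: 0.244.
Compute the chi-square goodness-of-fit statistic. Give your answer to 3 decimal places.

33.481

Expected counts E_i = n·p_i: 147×0.079 = 11.613, 147×0.112 = 16.464, 147×0.120 = 17.64, 147×0.114 = 16.758, 147×0.103 = 15.141, 147×0.089 = 13.083, 147×0.076 = 11.172, 147×0.063 = 9.261, 147×0.244 = 35.868.
0: (6 − 11.613)²/11.613 = 31.505769/11.613 = 2.7130
1: (25 − 16.464)²/16.464 = 72.863296/16.464 = 4.4256
2: (24 − 17.64)²/17.64 = 40.4496/17.64 = 2.2931
3: (12 − 16.758)²/16.758 = 22.638564/16.758 = 1.3509
4: (12 − 15.141)²/15.141 = 9.865881/15.141 = 0.6516
5: (11 − 13.083)²/13.083 = 4.338889/13.083 = 0.3316
6: (1 − 11.172)²/11.172 = 103.469584/11.172 = 9.2615
7: (20 − 9.261)²/9.261 = 115.326121/9.261 = 12.4529
8+: (36 − 35.868)²/35.868 = 0.017424/35.868 = 0.0005
Sum = 33.481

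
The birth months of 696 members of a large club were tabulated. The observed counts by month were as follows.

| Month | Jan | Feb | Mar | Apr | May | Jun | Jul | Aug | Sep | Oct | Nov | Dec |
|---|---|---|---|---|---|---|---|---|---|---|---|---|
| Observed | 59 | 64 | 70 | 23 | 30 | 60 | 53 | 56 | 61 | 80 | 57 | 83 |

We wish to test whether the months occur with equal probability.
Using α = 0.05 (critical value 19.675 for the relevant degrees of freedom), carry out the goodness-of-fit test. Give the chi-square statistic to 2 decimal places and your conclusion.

Under H₀ each category has probability 1/12, so each expected count is 696/12 = 58.
Jan: (59 − 58)²/58 = 1/58 = 0.017
Feb: (64 − 58)²/58 = 36/58 = 0.621
Mar: (70 − 58)²/58 = 144/58 = 2.483
Apr: (23 − 58)²/58 = 1225/58 = 21.121
May: (30 − 58)²/58 = 784/58 = 13.517
Jun: (60 − 58)²/58 = 4/58 = 0.069
Jul: (53 − 58)²/58 = 25/58 = 0.431
Aug: (56 − 58)²/58 = 4/58 = 0.069
Sep: (61 − 58)²/58 = 9/58 = 0.155
Oct: (80 − 58)²/58 = 484/58 = 8.345
Nov: (57 − 58)²/58 = 1/58 = 0.017
Dec: (83 − 58)²/58 = 625/58 = 10.776
Sum = 57.62
df = 11. Since 57.62 > 19.675, we reject H₀.

57.62; reject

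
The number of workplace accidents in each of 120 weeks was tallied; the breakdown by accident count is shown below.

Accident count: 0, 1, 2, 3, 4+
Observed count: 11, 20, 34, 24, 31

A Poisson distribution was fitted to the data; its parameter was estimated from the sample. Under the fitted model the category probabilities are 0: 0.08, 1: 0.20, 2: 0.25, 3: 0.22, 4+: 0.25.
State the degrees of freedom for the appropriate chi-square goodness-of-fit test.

There are k = 5 categories and 1 parameter estimated from the data, so df = 5 − 1 − 1 = 3.

3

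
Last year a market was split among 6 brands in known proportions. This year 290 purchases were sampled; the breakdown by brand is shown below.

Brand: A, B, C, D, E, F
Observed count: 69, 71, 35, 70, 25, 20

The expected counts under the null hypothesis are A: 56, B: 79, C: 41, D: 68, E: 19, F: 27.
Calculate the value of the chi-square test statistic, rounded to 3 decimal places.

A: (69 − 56)²/56 = 169/56 = 3.0179
B: (71 − 79)²/79 = 64/79 = 0.8101
C: (35 − 41)²/41 = 36/41 = 0.8780
D: (70 − 68)²/68 = 4/68 = 0.0588
E: (25 − 19)²/19 = 36/19 = 1.8947
F: (20 − 27)²/27 = 49/27 = 1.8148
Sum = 8.474

8.474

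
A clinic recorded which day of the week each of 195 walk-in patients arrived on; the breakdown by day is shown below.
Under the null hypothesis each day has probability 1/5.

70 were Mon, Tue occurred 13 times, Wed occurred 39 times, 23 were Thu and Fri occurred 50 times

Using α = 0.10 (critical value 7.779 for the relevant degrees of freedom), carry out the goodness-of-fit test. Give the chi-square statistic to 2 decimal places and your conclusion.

51.64; reject

Expected count for each of the 5 categories: 195/5 = 39.
Mon: (70 − 39)²/39 = 961/39 = 24.641
Tue: (13 − 39)²/39 = 676/39 = 17.333
Wed: (39 − 39)²/39 = 0/39 = 0.000
Thu: (23 − 39)²/39 = 256/39 = 6.564
Fri: (50 − 39)²/39 = 121/39 = 3.103
Sum = 51.64
df = 4. Since 51.64 > 7.779, we reject H₀.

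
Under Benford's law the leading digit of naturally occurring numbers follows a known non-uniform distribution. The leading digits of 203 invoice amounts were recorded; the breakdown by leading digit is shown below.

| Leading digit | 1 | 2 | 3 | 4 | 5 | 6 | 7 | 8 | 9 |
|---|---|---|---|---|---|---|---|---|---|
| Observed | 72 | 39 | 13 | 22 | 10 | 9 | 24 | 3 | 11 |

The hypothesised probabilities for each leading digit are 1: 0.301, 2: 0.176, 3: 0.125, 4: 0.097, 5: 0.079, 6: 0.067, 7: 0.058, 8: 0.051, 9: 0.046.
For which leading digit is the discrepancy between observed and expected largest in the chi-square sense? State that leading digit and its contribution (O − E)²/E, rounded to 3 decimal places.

Expected counts E_i = n·p_i: 203×0.301 = 61.103, 203×0.176 = 35.728, 203×0.125 = 25.375, 203×0.097 = 19.691, 203×0.079 = 16.037, 203×0.067 = 13.601, 203×0.058 = 11.774, 203×0.051 = 10.353, 203×0.046 = 9.338.
cat         O        E   (O−E)²/E
1          72   61.103     1.9434
2          39   35.728     0.2997
3          13   25.375     6.0351
4          22   19.691     0.2708
5          10   16.037     2.2726
6           9   13.601     1.5564
7          24   11.774    12.6954
8           3   10.353     5.2223
9          11    9.338     0.2958
The largest term is for 7: 12.695.

7, 12.695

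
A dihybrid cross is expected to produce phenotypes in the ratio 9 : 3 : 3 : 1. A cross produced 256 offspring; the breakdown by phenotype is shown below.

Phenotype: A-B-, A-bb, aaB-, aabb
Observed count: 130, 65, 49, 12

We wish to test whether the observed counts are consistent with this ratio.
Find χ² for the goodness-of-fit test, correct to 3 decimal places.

8.403

Ratio total = 16. Expected counts: 256×9/16 = 144, 256×3/16 = 48, 256×3/16 = 48, 256×1/16 = 16.
χ² = (130−144)²/144 + (65−48)²/48 + (49−48)²/48 + (12−16)²/16
   = 1.3611 + 6.0208 + 0.0208 + 1.0000
Sum = 8.403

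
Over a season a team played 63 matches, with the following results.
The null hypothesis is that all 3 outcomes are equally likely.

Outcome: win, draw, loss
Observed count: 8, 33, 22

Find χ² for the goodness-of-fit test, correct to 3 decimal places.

14.952

Expected count for each of the 3 categories: 63/3 = 21.
cat         O        E   (O−E)²/E
win         8       21     8.0476
draw       33       21     6.8571
loss       22       21     0.0476
Sum = 14.952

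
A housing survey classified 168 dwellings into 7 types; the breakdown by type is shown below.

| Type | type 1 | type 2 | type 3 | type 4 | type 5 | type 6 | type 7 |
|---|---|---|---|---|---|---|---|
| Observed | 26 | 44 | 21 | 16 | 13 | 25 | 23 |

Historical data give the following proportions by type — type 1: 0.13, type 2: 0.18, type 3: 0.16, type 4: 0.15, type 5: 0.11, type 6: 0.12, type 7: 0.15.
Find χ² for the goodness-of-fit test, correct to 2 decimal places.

14.68

Expected counts E_i = n·p_i: 168×0.13 = 21.84, 168×0.18 = 30.24, 168×0.16 = 26.88, 168×0.15 = 25.2, 168×0.11 = 18.48, 168×0.12 = 20.16, 168×0.15 = 25.2.
cat         O        E   (O−E)²/E
type 1     26    21.84      0.792
type 2     44    30.24      6.261
type 3     21    26.88      1.286
type 4     16     25.2      3.359
type 5     13    18.48      1.625
type 6     25    20.16      1.162
type 7     23     25.2      0.192
Sum = 14.68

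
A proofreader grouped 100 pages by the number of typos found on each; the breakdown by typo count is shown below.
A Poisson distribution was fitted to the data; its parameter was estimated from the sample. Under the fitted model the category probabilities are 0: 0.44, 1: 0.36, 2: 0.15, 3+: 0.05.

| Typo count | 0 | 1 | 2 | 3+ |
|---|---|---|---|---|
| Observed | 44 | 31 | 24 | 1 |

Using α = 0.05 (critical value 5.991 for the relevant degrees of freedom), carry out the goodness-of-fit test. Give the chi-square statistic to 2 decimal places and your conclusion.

Expected counts E_i = n·p_i: 100×0.44 = 44, 100×0.36 = 36, 100×0.15 = 15, 100×0.05 = 5.
0: (44 − 44)²/44 = 0/44 = 0.000
1: (31 − 36)²/36 = 25/36 = 0.694
2: (24 − 15)²/15 = 81/15 = 5.400
3+: (1 − 5)²/5 = 16/5 = 3.200
Sum = 9.29
df = 2. Since 9.29 > 5.991, we reject H₀.

9.29; reject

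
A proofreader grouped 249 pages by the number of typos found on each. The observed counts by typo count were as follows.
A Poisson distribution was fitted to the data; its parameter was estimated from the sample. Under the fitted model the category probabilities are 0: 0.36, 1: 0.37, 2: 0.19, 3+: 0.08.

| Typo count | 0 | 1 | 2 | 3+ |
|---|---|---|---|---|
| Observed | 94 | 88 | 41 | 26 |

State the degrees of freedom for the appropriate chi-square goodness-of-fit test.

2

There are k = 4 categories and 1 parameter estimated from the data, so df = 4 − 1 − 1 = 2.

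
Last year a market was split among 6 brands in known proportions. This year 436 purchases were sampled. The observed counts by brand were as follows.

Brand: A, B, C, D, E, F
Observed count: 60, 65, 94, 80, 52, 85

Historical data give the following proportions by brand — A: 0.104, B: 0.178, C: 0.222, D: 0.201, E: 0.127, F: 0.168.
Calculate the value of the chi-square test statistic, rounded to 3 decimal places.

Expected counts E_i = n·p_i: 436×0.104 = 45.344, 436×0.178 = 77.608, 436×0.222 = 96.792, 436×0.201 = 87.636, 436×0.127 = 55.372, 436×0.168 = 73.248.
χ² = (60−45.344)²/45.344 + (65−77.608)²/77.608 + (94−96.792)²/96.792 + (80−87.636)²/87.636 + (52−55.372)²/55.372 + (85−73.248)²/73.248
   = 4.7371 + 2.0483 + 0.0805 + 0.6653 + 0.2053 + 1.8855
Sum = 9.622

9.622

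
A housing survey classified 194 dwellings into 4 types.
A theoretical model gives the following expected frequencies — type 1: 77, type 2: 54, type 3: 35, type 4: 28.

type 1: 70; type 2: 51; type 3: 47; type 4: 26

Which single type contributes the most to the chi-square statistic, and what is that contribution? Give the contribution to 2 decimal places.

type 1: (70 − 77)²/77 = 49/77 = 0.636
type 2: (51 − 54)²/54 = 9/54 = 0.167
type 3: (47 − 35)²/35 = 144/35 = 4.114
type 4: (26 − 28)²/28 = 4/28 = 0.143
The largest term is for type 3: 4.11.

type 3, 4.11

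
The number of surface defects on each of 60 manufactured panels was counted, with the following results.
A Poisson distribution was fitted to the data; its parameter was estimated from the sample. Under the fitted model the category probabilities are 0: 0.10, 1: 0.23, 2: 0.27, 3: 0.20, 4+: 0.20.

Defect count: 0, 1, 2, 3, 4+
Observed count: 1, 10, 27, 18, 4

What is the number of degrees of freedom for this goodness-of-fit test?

3

There are k = 5 categories and 1 parameter estimated from the data, so df = 5 − 1 − 1 = 3.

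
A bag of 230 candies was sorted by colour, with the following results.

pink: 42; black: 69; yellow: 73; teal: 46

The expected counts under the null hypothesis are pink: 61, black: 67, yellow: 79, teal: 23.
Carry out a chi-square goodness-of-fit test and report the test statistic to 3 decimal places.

29.433

pink: (42 − 61)²/61 = 361/61 = 5.9180
black: (69 − 67)²/67 = 4/67 = 0.0597
yellow: (73 − 79)²/79 = 36/79 = 0.4557
teal: (46 − 23)²/23 = 529/23 = 23.0000
Sum = 29.433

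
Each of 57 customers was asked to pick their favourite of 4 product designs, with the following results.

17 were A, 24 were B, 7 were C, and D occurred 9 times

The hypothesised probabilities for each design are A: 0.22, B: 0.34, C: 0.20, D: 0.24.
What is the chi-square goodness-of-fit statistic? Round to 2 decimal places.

Expected counts E_i = n·p_i: 57×0.22 = 12.54, 57×0.34 = 19.38, 57×0.20 = 11.4, 57×0.24 = 13.68.
cat         O        E   (O−E)²/E
A          17    12.54      1.586
B          24    19.38      1.101
C           7     11.4      1.698
D           9    13.68      1.601
Sum = 5.99

5.99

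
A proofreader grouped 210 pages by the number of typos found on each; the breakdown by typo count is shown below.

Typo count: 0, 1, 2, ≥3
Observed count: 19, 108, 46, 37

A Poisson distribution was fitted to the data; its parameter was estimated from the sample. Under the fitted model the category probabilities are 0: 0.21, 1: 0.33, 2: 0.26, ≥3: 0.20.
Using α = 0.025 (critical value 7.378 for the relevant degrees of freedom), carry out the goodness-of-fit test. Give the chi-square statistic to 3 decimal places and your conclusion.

37.847; reject

Expected counts E_i = n·p_i: 210×0.21 = 44.1, 210×0.33 = 69.3, 210×0.26 = 54.6, 210×0.20 = 42.
cat         O        E   (O−E)²/E
0          19     44.1    14.2859
1         108     69.3    21.6117
2          46     54.6     1.3546
≥3         37       42     0.5952
Sum = 37.847
df = 2. Since 37.847 > 7.378, we reject H₀.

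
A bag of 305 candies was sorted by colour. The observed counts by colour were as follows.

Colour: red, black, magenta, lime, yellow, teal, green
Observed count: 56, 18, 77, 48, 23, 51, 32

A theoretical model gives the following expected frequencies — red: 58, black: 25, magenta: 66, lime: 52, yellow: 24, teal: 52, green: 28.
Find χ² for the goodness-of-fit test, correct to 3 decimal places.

4.802

χ² = (56−58)²/58 + (18−25)²/25 + (77−66)²/66 + (48−52)²/52 + (23−24)²/24 + (51−52)²/52 + (32−28)²/28
   = 0.0690 + 1.9600 + 1.8333 + 0.3077 + 0.0417 + 0.0192 + 0.5714
Sum = 4.802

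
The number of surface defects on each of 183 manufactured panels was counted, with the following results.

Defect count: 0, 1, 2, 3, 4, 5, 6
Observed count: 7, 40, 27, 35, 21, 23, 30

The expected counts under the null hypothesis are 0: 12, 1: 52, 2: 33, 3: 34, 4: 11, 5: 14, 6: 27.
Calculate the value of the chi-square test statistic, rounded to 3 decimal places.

χ² = (7−12)²/12 + (40−52)²/52 + (27−33)²/33 + (35−34)²/34 + (21−11)²/11 + (23−14)²/14 + (30−27)²/27
   = 2.0833 + 2.7692 + 1.0909 + 0.0294 + 9.0909 + 5.7857 + 0.3333
Sum = 21.183

21.183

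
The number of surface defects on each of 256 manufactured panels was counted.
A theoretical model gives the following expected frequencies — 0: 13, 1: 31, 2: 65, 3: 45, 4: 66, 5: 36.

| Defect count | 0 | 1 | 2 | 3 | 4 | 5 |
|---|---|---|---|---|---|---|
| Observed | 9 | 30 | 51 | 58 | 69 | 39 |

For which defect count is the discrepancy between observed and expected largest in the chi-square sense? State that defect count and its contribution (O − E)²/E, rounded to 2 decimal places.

3, 3.76

cat         O        E   (O−E)²/E
0           9       13      1.231
1          30       31      0.032
2          51       65      3.015
3          58       45      3.756
4          69       66      0.136
5          39       36      0.250
The largest term is for 3: 3.76.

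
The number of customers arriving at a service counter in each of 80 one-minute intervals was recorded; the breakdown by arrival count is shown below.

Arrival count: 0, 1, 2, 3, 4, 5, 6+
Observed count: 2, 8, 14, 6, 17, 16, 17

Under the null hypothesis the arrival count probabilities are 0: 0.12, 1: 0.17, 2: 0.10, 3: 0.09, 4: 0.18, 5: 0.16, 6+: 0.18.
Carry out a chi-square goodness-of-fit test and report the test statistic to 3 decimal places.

Expected counts E_i = n·p_i: 80×0.12 = 9.6, 80×0.17 = 13.6, 80×0.10 = 8, 80×0.09 = 7.2, 80×0.18 = 14.4, 80×0.16 = 12.8, 80×0.18 = 14.4.
cat         O        E   (O−E)²/E
0           2      9.6     6.0167
1           8     13.6     2.3059
2          14        8     4.5000
3           6      7.2     0.2000
4          17     14.4     0.4694
5          16     12.8     0.8000
6+         17     14.4     0.4694
Sum = 14.761

14.761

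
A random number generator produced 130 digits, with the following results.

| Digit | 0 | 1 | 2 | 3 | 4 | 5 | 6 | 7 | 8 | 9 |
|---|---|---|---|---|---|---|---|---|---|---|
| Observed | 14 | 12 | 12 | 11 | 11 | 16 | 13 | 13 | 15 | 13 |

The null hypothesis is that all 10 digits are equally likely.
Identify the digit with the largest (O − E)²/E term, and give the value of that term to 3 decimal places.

Expected count for each of the 10 categories: 130/10 = 13.
cat         O        E   (O−E)²/E
0          14       13     0.0769
1          12       13     0.0769
2          12       13     0.0769
3          11       13     0.3077
4          11       13     0.3077
5          16       13     0.6923
6          13       13     0.0000
7          13       13     0.0000
8          15       13     0.3077
9          13       13     0.0000
The largest term is for 5: 0.692.

5, 0.692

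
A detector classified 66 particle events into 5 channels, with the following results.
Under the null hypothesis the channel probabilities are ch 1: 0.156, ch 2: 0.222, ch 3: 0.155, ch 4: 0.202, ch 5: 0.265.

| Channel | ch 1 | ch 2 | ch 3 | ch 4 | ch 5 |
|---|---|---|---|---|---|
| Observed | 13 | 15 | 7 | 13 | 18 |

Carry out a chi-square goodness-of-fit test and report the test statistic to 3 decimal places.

Expected counts E_i = n·p_i: 66×0.156 = 10.296, 66×0.222 = 14.652, 66×0.155 = 10.23, 66×0.202 = 13.332, 66×0.265 = 17.49.
ch 1: (13 − 10.296)²/10.296 = 7.311616/10.296 = 0.7101
ch 2: (15 − 14.652)²/14.652 = 0.121104/14.652 = 0.0083
ch 3: (7 − 10.23)²/10.23 = 10.4329/10.23 = 1.0198
ch 4: (13 − 13.332)²/13.332 = 0.110224/13.332 = 0.0083
ch 5: (18 − 17.49)²/17.49 = 0.2601/17.49 = 0.0149
Sum = 1.761

1.761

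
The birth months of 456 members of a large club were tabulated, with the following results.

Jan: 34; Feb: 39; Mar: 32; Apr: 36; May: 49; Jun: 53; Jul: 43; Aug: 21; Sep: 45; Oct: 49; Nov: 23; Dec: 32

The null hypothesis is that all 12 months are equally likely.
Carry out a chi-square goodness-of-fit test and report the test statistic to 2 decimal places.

30.21

Expected count for each of the 12 categories: 456/12 = 38.
cat         O        E   (O−E)²/E
Jan        34       38      0.421
Feb        39       38      0.026
Mar        32       38      0.947
Apr        36       38      0.105
May        49       38      3.184
Jun        53       38      5.921
Jul        43       38      0.658
Aug        21       38      7.605
Sep        45       38      1.289
Oct        49       38      3.184
Nov        23       38      5.921
Dec        32       38      0.947
Sum = 30.21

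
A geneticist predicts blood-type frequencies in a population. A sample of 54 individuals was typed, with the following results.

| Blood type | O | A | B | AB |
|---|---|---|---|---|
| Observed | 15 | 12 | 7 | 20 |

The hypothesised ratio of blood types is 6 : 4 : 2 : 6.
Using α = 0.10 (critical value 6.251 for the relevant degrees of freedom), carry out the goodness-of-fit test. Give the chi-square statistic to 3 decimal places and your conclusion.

Ratio total = 18. Expected counts: 54×6/18 = 18, 54×4/18 = 12, 54×2/18 = 6, 54×6/18 = 18.
χ² = (15−18)²/18 + (12−12)²/12 + (7−6)²/6 + (20−18)²/18
   = 0.5000 + 0.0000 + 0.1667 + 0.2222
Sum = 0.889
df = 3. Since 0.889 < 6.251, we do not reject H₀.

0.889; do not reject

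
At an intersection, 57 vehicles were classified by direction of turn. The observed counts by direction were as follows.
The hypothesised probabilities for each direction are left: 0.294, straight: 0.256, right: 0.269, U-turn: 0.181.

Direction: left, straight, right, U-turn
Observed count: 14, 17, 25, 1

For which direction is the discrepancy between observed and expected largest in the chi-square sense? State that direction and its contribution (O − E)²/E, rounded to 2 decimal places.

U-turn, 8.41

Expected counts E_i = n·p_i: 57×0.294 = 16.758, 57×0.256 = 14.592, 57×0.269 = 15.333, 57×0.181 = 10.317.
cat           O        E   (O−E)²/E
left         14   16.758      0.454
straight     17   14.592      0.397
right        25   15.333      6.095
U-turn        1   10.317      8.414
The largest term is for U-turn: 8.41.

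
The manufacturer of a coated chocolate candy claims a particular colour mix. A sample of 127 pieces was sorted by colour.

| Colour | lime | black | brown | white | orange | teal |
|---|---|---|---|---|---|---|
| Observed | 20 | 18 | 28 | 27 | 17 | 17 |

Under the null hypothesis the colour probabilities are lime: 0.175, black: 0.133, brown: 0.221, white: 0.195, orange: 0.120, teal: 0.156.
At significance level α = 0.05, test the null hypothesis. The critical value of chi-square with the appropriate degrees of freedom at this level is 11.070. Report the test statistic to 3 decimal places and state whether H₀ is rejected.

1.100; do not reject

Expected counts E_i = n·p_i: 127×0.175 = 22.225, 127×0.133 = 16.891, 127×0.221 = 28.067, 127×0.195 = 24.765, 127×0.120 = 15.24, 127×0.156 = 19.812.
χ² = (20−22.225)²/22.225 + (18−16.891)²/16.891 + (28−28.067)²/28.067 + (27−24.765)²/24.765 + (17−15.24)²/15.24 + (17−19.812)²/19.812
   = 0.2228 + 0.0728 + 0.0002 + 0.2017 + 0.2033 + 0.3991
Sum = 1.100
df = 5. Since 1.100 < 11.070, we do not reject H₀.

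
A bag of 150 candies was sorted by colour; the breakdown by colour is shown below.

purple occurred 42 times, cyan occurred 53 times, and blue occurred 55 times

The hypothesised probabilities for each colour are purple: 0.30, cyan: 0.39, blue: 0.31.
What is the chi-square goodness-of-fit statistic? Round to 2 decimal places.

2.27

Expected counts E_i = n·p_i: 150×0.30 = 45, 150×0.39 = 58.5, 150×0.31 = 46.5.
purple: (42 − 45)²/45 = 9/45 = 0.200
cyan: (53 − 58.5)²/58.5 = 30.25/58.5 = 0.517
blue: (55 − 46.5)²/46.5 = 72.25/46.5 = 1.554
Sum = 2.27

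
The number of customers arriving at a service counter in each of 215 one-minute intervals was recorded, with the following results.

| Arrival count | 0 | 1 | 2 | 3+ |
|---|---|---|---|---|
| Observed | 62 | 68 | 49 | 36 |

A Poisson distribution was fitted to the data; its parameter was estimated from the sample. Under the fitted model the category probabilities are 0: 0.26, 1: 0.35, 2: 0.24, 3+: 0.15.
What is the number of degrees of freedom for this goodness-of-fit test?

2

There are k = 4 categories and 1 parameter estimated from the data, so df = 4 − 1 − 1 = 2.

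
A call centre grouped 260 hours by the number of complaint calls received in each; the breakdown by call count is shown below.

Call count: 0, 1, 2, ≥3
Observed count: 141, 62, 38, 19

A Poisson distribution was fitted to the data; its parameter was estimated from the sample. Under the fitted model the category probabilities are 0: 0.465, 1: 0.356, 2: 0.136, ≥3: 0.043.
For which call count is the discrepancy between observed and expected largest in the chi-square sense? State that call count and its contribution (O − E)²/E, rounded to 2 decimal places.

1, 10.09

Expected counts E_i = n·p_i: 260×0.465 = 120.9, 260×0.356 = 92.56, 260×0.136 = 35.36, 260×0.043 = 11.18.
0: (141 − 120.9)²/120.9 = 404.01/120.9 = 3.342
1: (62 − 92.56)²/92.56 = 933.9136/92.56 = 10.090
2: (38 − 35.36)²/35.36 = 6.9696/35.36 = 0.197
≥3: (19 − 11.18)²/11.18 = 61.1524/11.18 = 5.470
The largest term is for 1: 10.09.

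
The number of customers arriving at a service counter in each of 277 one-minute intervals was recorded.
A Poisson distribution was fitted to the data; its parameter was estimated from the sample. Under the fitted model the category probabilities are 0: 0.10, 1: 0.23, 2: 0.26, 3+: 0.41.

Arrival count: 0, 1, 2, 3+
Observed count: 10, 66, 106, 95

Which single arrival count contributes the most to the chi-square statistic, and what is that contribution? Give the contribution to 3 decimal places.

Expected counts E_i = n·p_i: 277×0.10 = 27.7, 277×0.23 = 63.71, 277×0.26 = 72.02, 277×0.41 = 113.57.
χ² = (10−27.7)²/27.7 + (66−63.71)²/63.71 + (106−72.02)²/72.02 + (95−113.57)²/113.57
   = 11.3101 + 0.0823 + 16.0322 + 3.0364
The largest term is for 2: 16.032.

2, 16.032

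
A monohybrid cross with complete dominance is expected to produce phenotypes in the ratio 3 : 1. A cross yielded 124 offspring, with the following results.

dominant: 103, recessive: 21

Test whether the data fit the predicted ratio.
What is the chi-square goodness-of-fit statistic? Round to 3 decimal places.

4.301

Ratio total = 4. Expected counts: 124×3/4 = 93, 124×1/4 = 31.
dominant: (103 − 93)²/93 = 100/93 = 1.0753
recessive: (21 − 31)²/31 = 100/31 = 3.2258
Sum = 4.301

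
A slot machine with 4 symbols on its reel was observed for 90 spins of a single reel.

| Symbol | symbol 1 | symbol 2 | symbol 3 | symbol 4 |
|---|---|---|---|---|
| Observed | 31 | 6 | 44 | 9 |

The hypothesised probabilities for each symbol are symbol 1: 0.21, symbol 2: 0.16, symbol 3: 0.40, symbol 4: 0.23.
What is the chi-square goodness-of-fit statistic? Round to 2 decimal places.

Expected counts E_i = n·p_i: 90×0.21 = 18.9, 90×0.16 = 14.4, 90×0.40 = 36, 90×0.23 = 20.7.
symbol 1: (31 − 18.9)²/18.9 = 146.41/18.9 = 7.747
symbol 2: (6 − 14.4)²/14.4 = 70.56/14.4 = 4.900
symbol 3: (44 − 36)²/36 = 64/36 = 1.778
symbol 4: (9 − 20.7)²/20.7 = 136.89/20.7 = 6.613
Sum = 21.04

21.04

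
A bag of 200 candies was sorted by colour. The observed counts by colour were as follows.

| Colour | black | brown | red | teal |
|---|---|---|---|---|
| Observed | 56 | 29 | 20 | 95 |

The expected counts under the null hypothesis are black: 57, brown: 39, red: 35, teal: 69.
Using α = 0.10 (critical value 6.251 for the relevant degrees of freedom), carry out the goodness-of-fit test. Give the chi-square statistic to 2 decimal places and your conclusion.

18.81; reject

cat         O        E   (O−E)²/E
black      56       57      0.018
brown      29       39      2.564
red        20       35      6.429
teal       95       69      9.797
Sum = 18.81
df = 3. Since 18.81 > 6.251, we reject H₀.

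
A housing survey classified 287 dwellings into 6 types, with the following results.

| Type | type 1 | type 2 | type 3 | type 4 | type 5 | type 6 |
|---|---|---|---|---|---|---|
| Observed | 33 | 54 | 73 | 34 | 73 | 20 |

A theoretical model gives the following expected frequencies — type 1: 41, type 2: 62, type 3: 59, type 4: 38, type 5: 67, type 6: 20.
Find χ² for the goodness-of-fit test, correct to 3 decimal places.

6.874

χ² = (33−41)²/41 + (54−62)²/62 + (73−59)²/59 + (34−38)²/38 + (73−67)²/67 + (20−20)²/20
   = 1.5610 + 1.0323 + 3.3220 + 0.4211 + 0.5373 + 0.0000
Sum = 6.874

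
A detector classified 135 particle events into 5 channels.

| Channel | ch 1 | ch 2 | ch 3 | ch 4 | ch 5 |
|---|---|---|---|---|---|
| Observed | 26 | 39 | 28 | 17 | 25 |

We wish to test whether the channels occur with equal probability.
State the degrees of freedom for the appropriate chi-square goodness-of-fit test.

There are k = 5 categories and no parameters were estimated from the data, so df = 5 − 1 = 4.

4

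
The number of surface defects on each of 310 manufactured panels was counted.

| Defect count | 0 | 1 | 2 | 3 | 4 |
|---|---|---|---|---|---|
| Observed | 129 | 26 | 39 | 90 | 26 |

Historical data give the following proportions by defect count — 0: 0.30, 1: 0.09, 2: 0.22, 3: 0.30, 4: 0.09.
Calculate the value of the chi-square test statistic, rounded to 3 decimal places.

Expected counts E_i = n·p_i: 310×0.30 = 93, 310×0.09 = 27.9, 310×0.22 = 68.2, 310×0.30 = 93, 310×0.09 = 27.9.
χ² = (129−93)²/93 + (26−27.9)²/27.9 + (39−68.2)²/68.2 + (90−93)²/93 + (26−27.9)²/27.9
   = 13.9355 + 0.1294 + 12.5021 + 0.0968 + 0.1294
Sum = 26.793

26.793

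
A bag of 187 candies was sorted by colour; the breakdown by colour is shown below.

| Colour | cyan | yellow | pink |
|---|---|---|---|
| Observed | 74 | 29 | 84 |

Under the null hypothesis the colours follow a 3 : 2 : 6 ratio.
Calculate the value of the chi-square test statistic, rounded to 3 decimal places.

Ratio total = 11. Expected counts: 187×3/11 = 51, 187×2/11 = 34, 187×6/11 = 102.
cyan: (74 − 51)²/51 = 529/51 = 10.3725
yellow: (29 − 34)²/34 = 25/34 = 0.7353
pink: (84 − 102)²/102 = 324/102 = 3.1765
Sum = 14.284

14.284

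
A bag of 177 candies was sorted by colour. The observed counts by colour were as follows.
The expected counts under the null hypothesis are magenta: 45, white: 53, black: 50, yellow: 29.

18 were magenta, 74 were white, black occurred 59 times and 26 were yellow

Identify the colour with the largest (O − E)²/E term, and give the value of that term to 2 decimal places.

cat          O        E   (O−E)²/E
magenta     18       45     16.200
white       74       53      8.321
black       59       50      1.620
yellow      26       29      0.310
The largest term is for magenta: 16.20.

magenta, 16.20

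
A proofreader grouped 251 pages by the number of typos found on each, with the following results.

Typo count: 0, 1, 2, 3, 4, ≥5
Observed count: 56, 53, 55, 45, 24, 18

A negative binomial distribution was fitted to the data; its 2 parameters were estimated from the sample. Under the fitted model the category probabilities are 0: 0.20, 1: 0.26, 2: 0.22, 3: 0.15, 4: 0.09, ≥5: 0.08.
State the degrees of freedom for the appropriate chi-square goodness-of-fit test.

There are k = 6 categories and 2 parameters estimated from the data, so df = 6 − 1 − 2 = 3.

3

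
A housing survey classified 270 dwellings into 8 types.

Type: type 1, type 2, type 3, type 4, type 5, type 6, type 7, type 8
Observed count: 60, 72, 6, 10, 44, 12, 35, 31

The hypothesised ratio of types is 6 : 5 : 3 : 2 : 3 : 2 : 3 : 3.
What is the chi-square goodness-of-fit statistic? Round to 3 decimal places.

Ratio total = 27. Expected counts: 270×6/27 = 60, 270×5/27 = 50, 270×3/27 = 30, 270×2/27 = 20, 270×3/27 = 30, 270×2/27 = 20, 270×3/27 = 30, 270×3/27 = 30.
type 1: (60 − 60)²/60 = 0/60 = 0.0000
type 2: (72 − 50)²/50 = 484/50 = 9.6800
type 3: (6 − 30)²/30 = 576/30 = 19.2000
type 4: (10 − 20)²/20 = 100/20 = 5.0000
type 5: (44 − 30)²/30 = 196/30 = 6.5333
type 6: (12 − 20)²/20 = 64/20 = 3.2000
type 7: (35 − 30)²/30 = 25/30 = 0.8333
type 8: (31 − 30)²/30 = 1/30 = 0.0333
Sum = 44.480

44.480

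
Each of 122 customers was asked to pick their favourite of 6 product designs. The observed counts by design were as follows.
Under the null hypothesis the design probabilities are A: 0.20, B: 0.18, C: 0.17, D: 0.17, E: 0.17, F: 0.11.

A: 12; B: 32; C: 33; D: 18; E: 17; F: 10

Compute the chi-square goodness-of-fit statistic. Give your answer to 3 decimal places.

20.047

Expected counts E_i = n·p_i: 122×0.20 = 24.4, 122×0.18 = 21.96, 122×0.17 = 20.74, 122×0.17 = 20.74, 122×0.17 = 20.74, 122×0.11 = 13.42.
cat         O        E   (O−E)²/E
A          12     24.4     6.3016
B          32    21.96     4.5902
C          33    20.74     7.2472
D          18    20.74     0.3620
E          17    20.74     0.6744
F          10    13.42     0.8716
Sum = 20.047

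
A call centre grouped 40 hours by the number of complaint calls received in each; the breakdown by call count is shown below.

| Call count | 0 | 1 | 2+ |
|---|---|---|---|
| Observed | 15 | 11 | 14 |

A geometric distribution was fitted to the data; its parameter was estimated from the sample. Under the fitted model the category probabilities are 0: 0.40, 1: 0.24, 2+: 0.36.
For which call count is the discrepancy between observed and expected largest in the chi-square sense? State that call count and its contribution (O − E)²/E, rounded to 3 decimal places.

1, 0.204

Expected counts E_i = n·p_i: 40×0.40 = 16, 40×0.24 = 9.6, 40×0.36 = 14.4.
χ² = (15−16)²/16 + (11−9.6)²/9.6 + (14−14.4)²/14.4
   = 0.0625 + 0.2042 + 0.0111
The largest term is for 1: 0.204.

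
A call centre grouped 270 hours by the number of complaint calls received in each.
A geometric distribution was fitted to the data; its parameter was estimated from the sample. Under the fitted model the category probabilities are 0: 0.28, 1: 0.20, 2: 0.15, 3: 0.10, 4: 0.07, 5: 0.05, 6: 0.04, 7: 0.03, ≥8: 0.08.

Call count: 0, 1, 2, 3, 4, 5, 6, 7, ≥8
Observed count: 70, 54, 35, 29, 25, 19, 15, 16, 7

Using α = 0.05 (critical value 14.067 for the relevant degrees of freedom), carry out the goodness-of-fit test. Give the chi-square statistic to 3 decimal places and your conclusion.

Expected counts E_i = n·p_i: 270×0.28 = 75.6, 270×0.20 = 54, 270×0.15 = 40.5, 270×0.10 = 27, 270×0.07 = 18.9, 270×0.05 = 13.5, 270×0.04 = 10.8, 270×0.03 = 8.1, 270×0.08 = 21.6.
0: (70 − 75.6)²/75.6 = 31.36/75.6 = 0.4148
1: (54 − 54)²/54 = 0/54 = 0.0000
2: (35 − 40.5)²/40.5 = 30.25/40.5 = 0.7469
3: (29 − 27)²/27 = 4/27 = 0.1481
4: (25 − 18.9)²/18.9 = 37.21/18.9 = 1.9688
5: (19 − 13.5)²/13.5 = 30.25/13.5 = 2.2407
6: (15 − 10.8)²/10.8 = 17.64/10.8 = 1.6333
7: (16 − 8.1)²/8.1 = 62.41/8.1 = 7.7049
≥8: (7 − 21.6)²/21.6 = 213.16/21.6 = 9.8685
Sum = 24.726
df = 7. Since 24.726 > 14.067, we reject H₀.

24.726; reject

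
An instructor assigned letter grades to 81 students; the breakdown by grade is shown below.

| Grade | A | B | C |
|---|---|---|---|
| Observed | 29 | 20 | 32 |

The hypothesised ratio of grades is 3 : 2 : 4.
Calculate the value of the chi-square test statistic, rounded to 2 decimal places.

Ratio total = 9. Expected counts: 81×3/9 = 27, 81×2/9 = 18, 81×4/9 = 36.
cat         O        E   (O−E)²/E
A          29       27      0.148
B          20       18      0.222
C          32       36      0.444
Sum = 0.81

0.81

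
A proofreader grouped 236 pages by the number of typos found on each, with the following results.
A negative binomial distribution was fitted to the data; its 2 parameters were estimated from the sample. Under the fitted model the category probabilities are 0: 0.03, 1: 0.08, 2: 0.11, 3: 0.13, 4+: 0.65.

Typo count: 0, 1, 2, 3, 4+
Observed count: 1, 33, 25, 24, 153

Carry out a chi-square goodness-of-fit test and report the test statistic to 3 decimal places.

17.272

Expected counts E_i = n·p_i: 236×0.03 = 7.08, 236×0.08 = 18.88, 236×0.11 = 25.96, 236×0.13 = 30.68, 236×0.65 = 153.4.
0: (1 − 7.08)²/7.08 = 36.9664/7.08 = 5.2212
1: (33 − 18.88)²/18.88 = 199.3744/18.88 = 10.5601
2: (25 − 25.96)²/25.96 = 0.9216/25.96 = 0.0355
3: (24 − 30.68)²/30.68 = 44.6224/30.68 = 1.4544
4+: (153 − 153.4)²/153.4 = 0.16/153.4 = 0.0010
Sum = 17.272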